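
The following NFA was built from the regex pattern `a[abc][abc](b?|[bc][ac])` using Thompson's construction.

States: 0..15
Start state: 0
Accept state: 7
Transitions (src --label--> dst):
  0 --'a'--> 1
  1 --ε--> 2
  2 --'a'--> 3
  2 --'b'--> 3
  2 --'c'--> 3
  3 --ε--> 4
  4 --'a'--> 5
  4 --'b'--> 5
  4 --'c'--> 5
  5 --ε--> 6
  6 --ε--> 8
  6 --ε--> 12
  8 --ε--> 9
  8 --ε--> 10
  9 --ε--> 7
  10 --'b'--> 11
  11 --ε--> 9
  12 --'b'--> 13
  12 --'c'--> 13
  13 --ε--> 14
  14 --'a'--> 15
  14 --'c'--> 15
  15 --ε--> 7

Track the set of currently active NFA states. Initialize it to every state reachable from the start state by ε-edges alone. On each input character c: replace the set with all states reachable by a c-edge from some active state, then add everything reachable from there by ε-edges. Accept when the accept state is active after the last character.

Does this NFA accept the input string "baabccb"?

Answer: REJECT

Trace:
start: ε-closure({0}) = {0}
'b' @ 1: {}  — state set empty
rest 'aabccb' ignored (set empty)
final: {}; accept 7 not in set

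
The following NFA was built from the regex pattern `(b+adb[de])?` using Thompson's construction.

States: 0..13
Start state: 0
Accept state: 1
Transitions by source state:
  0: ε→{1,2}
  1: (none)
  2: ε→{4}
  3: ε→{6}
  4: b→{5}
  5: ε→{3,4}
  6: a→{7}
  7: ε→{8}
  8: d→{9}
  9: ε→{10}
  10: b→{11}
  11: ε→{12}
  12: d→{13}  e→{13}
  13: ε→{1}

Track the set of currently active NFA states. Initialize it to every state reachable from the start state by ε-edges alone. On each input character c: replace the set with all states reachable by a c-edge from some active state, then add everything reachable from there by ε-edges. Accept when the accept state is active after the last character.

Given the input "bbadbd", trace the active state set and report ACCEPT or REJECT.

Answer: ACCEPT

Trace:
S₀ = ε-closure({0}) = {0,1,2,4}
'b' @ 1: {3,4,5,6}
'b' @ 2: {3,4,5,6}
'a' @ 3: {7,8}
'd' @ 4: {9,10}
'b' @ 5: {11,12}
'd' @ 6: {1,13}  ✓accept
final: {1,13}; accept 1 in set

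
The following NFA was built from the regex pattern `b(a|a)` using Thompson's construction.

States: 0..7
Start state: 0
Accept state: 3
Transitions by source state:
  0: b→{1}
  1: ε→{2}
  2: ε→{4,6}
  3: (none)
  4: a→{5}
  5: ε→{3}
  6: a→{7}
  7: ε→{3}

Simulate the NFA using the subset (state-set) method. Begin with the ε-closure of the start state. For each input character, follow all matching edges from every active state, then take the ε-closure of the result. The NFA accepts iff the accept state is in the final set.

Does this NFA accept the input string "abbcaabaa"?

start: ε-closure({0}) = {0}
'a' @ 1: {}  — state set empty
rest 'bbcaabaa' ignored (set empty)
final: {}; accept 3 not in set

Answer: REJECT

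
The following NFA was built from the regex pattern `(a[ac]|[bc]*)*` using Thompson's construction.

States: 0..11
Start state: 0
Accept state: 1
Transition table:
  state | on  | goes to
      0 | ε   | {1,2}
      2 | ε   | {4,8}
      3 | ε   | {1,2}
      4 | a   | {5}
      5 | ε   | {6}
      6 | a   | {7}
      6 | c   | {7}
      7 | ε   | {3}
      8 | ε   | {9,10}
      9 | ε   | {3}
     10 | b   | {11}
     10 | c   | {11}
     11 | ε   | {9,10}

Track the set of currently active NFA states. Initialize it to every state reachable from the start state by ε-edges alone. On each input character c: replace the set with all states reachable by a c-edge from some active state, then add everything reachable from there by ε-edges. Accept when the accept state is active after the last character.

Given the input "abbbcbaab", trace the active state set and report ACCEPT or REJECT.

initial (ε-close {0}): {0,1,2,3,4,8,9,10}
'a' @ 1: {5,6}
'b' @ 2: {}  — no active states
rest 'bbcbaab' ignored (set empty)
after full input: {}  (accept=1 not in)

Answer: REJECT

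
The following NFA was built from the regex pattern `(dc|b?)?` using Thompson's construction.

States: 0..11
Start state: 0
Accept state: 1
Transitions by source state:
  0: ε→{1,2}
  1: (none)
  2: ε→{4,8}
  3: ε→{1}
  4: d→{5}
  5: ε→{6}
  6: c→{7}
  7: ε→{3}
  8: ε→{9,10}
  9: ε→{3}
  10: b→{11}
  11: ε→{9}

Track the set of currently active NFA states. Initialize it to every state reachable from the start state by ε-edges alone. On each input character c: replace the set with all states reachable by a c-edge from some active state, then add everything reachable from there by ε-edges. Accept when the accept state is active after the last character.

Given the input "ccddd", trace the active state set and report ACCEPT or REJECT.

start: ε-closure({0}) = {0,1,2,3,4,8,9,10}
'c' @ 1: {}  — dead — no transitions
rest 'cddd' ignored (set empty)
final: {}; accept 1 not in set

Answer: REJECT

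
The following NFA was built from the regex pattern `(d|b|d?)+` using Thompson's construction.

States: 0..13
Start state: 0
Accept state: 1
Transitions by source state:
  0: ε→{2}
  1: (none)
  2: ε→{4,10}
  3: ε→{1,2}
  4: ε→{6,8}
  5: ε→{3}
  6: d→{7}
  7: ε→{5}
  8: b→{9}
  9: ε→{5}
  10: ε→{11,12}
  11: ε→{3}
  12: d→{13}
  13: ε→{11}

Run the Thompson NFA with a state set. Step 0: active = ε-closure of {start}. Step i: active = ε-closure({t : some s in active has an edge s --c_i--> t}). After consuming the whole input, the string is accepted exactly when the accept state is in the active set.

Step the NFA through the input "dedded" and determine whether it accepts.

Answer: REJECT

Derivation:
initial (ε-close {0}): {0,1,2,3,4,6,8,10,11,12}
'd' @ 1: {1,2,3,4,5,6,7,8,10,11,12,13}  [accepting]
'e' @ 2: {}  — state set empty
rest 'dded' ignored (set empty)
after full input: {}  (accept=1 not in)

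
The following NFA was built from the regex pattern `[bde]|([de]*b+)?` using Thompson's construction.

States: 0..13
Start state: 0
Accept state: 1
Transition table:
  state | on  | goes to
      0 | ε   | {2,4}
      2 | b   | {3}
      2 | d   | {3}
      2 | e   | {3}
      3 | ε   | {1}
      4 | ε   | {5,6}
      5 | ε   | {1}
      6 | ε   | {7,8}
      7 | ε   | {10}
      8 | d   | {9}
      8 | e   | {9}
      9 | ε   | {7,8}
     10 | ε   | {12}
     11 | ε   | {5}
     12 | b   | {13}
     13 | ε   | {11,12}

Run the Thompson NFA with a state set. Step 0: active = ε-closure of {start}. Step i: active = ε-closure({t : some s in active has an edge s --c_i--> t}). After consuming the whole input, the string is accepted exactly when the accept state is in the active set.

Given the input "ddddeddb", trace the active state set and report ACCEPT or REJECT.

S₀ = ε-closure({0}) = {0,1,2,4,5,6,7,8,10,12}
'd' @ 1: {1,3,7,8,9,10,12}  ✓accept
'd' @ 2: {7,8,9,10,12}
'd' @ 3: {7,8,9,10,12}
'd' @ 4: {7,8,9,10,12}
'e' @ 5: {7,8,9,10,12}
'd' @ 6: {7,8,9,10,12}
'd' @ 7: {7,8,9,10,12}
'b' @ 8: {1,5,11,12,13}  ✓accept
final: {1,5,11,12,13}; accept 1 in set

Answer: ACCEPT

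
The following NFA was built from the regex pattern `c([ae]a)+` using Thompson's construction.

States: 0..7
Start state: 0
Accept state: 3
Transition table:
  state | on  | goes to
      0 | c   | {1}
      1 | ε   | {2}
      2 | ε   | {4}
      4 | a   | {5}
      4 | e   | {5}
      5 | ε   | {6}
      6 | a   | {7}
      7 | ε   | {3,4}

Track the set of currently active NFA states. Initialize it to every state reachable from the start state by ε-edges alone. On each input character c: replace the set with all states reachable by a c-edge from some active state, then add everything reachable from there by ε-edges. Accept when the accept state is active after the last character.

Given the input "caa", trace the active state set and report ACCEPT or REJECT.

Answer: ACCEPT

Derivation:
start: ε-closure({0}) = {0}
'c' @ 1: {1,2,4}
'a' @ 2: {5,6}
'a' @ 3: {3,4,7}  ✓accept
end set {3,4,7} — state 3 in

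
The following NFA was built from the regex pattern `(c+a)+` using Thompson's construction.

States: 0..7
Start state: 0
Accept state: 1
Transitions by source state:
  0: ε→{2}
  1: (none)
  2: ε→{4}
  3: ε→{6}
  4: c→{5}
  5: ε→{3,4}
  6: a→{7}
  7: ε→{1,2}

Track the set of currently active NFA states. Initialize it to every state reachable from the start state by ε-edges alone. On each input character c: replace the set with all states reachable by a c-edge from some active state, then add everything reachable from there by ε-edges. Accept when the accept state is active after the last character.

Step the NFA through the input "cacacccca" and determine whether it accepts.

Answer: ACCEPT

Steps:
S₀ = ε-closure({0}) = {0,2,4}
'c' @ 1: {3,4,5,6}
'a' @ 2: {1,2,4,7}  (accept∈set)
'c' @ 3: {3,4,5,6}
'a' @ 4: {1,2,4,7}  (accept∈set)
'c' @ 5: {3,4,5,6}
'c' @ 6: {3,4,5,6}
'c' @ 7: {3,4,5,6}
'c' @ 8: {3,4,5,6}
'a' @ 9: {1,2,4,7}  (accept∈set)
after full input: {1,2,4,7}  (accept=1 in)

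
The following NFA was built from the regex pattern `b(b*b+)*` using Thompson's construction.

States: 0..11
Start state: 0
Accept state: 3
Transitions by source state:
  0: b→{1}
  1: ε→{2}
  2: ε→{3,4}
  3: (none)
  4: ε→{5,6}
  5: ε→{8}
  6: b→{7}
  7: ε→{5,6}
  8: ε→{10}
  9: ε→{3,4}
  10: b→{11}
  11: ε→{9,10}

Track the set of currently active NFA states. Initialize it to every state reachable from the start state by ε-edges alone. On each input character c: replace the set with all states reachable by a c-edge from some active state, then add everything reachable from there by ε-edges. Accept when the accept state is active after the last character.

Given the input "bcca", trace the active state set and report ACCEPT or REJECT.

S₀ = ε-closure({0}) = {0}
'b' @ 1: {1,2,3,4,5,6,8,10}  [accepting]
'c' @ 2: {}  — no active states
rest 'ca' ignored (set empty)
end set {} — state 3 not in

Answer: REJECT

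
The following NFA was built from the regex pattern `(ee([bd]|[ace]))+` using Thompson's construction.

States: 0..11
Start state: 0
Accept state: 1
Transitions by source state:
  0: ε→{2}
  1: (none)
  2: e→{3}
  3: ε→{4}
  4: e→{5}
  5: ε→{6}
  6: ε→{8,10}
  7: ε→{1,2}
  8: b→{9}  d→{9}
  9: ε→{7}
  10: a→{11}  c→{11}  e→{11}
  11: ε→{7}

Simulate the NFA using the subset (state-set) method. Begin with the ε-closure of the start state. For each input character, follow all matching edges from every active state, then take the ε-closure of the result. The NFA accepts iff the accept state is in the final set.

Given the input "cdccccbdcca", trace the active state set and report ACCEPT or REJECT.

Answer: REJECT

Trace:
start: ε-closure({0}) = {0,2}
'c' @ 1: {}  — no active states
rest 'dccccbdcca' ignored (set empty)
after full input: {}  (accept=1 not in)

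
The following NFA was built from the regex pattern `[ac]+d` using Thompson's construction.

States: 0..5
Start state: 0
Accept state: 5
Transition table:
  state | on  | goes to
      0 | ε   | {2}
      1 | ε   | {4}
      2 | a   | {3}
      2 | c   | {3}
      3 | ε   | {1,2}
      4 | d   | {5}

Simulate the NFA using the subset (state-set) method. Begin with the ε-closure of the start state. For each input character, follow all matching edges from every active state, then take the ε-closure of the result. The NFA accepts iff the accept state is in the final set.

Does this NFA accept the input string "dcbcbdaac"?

S₀ = ε-closure({0}) = {0,2}
'd' @ 1: {}  — no active states
rest 'cbcbdaac' ignored (set empty)
after full input: {}  (accept=5 not in)

Answer: REJECT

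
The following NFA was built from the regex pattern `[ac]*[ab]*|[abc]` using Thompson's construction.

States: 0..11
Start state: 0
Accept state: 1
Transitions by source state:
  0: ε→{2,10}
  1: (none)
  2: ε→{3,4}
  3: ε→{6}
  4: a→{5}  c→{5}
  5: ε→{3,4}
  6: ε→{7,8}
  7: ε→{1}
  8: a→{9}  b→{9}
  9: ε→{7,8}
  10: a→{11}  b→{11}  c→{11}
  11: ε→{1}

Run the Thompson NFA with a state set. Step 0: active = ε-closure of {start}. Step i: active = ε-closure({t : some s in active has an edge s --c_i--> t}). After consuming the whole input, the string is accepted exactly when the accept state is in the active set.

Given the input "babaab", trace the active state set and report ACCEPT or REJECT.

initial (ε-close {0}): {0,1,2,3,4,6,7,8,10}
'b' @ 1: {1,7,8,9,11}  ✓accept
'a' @ 2: {1,7,8,9}  ✓accept
'b' @ 3: {1,7,8,9}  ✓accept
'a' @ 4: {1,7,8,9}  ✓accept
'a' @ 5: {1,7,8,9}  ✓accept
'b' @ 6: {1,7,8,9}  ✓accept
after full input: {1,7,8,9}  (accept=1 in)

Answer: ACCEPT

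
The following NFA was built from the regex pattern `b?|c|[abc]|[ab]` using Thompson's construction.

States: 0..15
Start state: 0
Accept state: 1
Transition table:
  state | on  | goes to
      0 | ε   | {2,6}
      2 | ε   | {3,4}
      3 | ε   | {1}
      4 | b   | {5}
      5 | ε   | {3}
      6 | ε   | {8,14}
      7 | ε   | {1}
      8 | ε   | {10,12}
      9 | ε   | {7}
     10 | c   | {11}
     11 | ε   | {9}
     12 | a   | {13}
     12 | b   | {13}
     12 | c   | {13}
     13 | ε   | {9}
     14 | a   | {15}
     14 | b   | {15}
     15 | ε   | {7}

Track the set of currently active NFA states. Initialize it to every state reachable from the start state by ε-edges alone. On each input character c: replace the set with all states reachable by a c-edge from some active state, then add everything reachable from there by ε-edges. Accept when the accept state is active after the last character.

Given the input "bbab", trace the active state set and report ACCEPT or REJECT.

S₀ = ε-closure({0}) = {0,1,2,3,4,6,8,10,12,14}
'b' @ 1: {1,3,5,7,9,13,15}  ✓accept
'b' @ 2: {}  — dead — no transitions
rest 'ab' ignored (set empty)
final: {}; accept 1 not in set

Answer: REJECT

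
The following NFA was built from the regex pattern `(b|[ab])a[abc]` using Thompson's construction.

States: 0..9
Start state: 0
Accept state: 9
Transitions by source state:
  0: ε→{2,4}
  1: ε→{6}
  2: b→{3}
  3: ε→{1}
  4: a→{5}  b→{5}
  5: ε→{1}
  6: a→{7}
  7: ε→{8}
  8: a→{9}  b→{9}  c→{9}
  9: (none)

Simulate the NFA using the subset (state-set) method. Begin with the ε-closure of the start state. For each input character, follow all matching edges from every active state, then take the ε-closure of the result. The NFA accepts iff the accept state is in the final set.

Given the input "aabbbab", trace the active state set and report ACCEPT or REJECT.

start: ε-closure({0}) = {0,2,4}
'a' @ 1: {1,5,6}
'a' @ 2: {7,8}
'b' @ 3: {9}  (accept∈set)
'b' @ 4: {}  — no active states
rest 'bab' ignored (set empty)
after full input: {}  (accept=9 not in)

Answer: REJECT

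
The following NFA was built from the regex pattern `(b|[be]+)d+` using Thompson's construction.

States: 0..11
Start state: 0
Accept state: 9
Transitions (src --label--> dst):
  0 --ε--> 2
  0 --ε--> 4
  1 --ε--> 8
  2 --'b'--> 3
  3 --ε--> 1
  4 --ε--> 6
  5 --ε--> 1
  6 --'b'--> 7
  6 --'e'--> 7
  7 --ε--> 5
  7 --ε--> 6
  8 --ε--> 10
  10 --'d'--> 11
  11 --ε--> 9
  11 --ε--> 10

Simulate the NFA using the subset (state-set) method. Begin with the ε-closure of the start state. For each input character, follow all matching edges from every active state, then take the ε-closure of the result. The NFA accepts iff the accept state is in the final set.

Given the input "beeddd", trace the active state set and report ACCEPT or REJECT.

Answer: ACCEPT

Derivation:
S₀ = ε-closure({0}) = {0,2,4,6}
'b' @ 1: {1,3,5,6,7,8,10}
'e' @ 2: {1,5,6,7,8,10}
'e' @ 3: {1,5,6,7,8,10}
'd' @ 4: {9,10,11}  (accept∈set)
'd' @ 5: {9,10,11}  (accept∈set)
'd' @ 6: {9,10,11}  (accept∈set)
end set {9,10,11} — state 9 in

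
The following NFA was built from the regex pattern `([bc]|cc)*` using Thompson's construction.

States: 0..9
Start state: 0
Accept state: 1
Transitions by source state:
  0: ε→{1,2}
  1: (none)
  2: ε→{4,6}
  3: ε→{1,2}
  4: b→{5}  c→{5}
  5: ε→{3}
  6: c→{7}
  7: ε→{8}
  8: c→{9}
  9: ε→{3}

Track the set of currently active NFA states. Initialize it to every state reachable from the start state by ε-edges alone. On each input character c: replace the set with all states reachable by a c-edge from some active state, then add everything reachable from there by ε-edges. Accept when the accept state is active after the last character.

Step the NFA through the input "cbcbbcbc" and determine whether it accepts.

Answer: ACCEPT

Steps:
start: ε-closure({0}) = {0,1,2,4,6}
'c' @ 1: {1,2,3,4,5,6,7,8}  [accepting]
'b' @ 2: {1,2,3,4,5,6}  [accepting]
'c' @ 3: {1,2,3,4,5,6,7,8}  [accepting]
'b' @ 4: {1,2,3,4,5,6}  [accepting]
'b' @ 5: {1,2,3,4,5,6}  [accepting]
'c' @ 6: {1,2,3,4,5,6,7,8}  [accepting]
'b' @ 7: {1,2,3,4,5,6}  [accepting]
'c' @ 8: {1,2,3,4,5,6,7,8}  [accepting]
final: {1,2,3,4,5,6,7,8}; accept 1 in set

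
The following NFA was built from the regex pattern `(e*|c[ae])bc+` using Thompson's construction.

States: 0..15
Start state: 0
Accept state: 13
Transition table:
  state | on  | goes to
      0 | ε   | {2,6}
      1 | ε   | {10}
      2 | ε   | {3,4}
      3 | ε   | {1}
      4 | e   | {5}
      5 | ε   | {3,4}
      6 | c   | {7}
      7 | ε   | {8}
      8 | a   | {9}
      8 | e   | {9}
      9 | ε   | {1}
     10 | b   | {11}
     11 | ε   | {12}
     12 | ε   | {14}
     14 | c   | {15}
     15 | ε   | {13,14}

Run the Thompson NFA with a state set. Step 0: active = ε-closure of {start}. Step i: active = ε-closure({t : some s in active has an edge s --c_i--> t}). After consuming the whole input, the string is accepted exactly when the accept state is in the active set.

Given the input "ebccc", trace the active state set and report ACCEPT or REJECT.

start: ε-closure({0}) = {0,1,2,3,4,6,10}
'e' @ 1: {1,3,4,5,10}
'b' @ 2: {11,12,14}
'c' @ 3: {13,14,15}  [accepting]
'c' @ 4: {13,14,15}  [accepting]
'c' @ 5: {13,14,15}  [accepting]
end set {13,14,15} — state 13 in

Answer: ACCEPT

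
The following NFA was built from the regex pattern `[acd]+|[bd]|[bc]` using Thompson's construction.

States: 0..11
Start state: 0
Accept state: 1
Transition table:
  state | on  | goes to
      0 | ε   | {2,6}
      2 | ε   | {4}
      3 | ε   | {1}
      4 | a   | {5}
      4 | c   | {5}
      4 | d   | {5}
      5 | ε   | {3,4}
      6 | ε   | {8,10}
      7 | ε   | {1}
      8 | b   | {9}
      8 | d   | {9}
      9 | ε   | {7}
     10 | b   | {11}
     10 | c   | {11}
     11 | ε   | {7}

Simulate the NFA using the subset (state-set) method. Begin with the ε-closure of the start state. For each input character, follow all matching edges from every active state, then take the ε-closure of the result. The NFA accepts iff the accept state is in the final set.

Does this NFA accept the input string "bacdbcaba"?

Answer: REJECT

Derivation:
start: ε-closure({0}) = {0,2,4,6,8,10}
'b' @ 1: {1,7,9,11}  (accept∈set)
'a' @ 2: {}  — state set empty
rest 'cdbcaba' ignored (set empty)
end set {} — state 1 not in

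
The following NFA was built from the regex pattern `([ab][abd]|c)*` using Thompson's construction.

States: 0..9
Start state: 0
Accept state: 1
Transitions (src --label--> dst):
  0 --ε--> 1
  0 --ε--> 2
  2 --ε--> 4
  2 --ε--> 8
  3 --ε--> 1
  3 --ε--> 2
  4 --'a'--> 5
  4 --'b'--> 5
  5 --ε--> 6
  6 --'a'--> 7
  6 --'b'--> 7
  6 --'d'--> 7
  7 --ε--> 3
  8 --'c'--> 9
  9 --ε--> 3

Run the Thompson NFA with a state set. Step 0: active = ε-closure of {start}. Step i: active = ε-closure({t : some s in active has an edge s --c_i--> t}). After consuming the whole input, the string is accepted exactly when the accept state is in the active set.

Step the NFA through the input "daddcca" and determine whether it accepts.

start: ε-closure({0}) = {0,1,2,4,8}
'd' @ 1: {}  — state set empty
rest 'addcca' ignored (set empty)
end set {} — state 1 not in

Answer: REJECT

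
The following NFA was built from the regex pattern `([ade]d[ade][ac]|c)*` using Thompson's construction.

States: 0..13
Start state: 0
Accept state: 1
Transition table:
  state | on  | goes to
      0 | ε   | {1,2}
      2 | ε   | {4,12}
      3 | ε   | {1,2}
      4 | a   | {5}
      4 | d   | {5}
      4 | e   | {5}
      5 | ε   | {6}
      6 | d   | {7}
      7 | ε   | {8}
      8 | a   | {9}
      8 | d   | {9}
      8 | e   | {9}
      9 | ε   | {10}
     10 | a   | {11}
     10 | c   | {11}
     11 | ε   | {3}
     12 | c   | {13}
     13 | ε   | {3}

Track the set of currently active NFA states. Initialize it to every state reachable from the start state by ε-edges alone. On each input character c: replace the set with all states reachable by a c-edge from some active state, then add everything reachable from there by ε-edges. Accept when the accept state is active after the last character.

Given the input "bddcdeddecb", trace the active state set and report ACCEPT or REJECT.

S₀ = ε-closure({0}) = {0,1,2,4,12}
'b' @ 1: {}  — no active states
rest 'ddcdeddecb' ignored (set empty)
after full input: {}  (accept=1 not in)

Answer: REJECT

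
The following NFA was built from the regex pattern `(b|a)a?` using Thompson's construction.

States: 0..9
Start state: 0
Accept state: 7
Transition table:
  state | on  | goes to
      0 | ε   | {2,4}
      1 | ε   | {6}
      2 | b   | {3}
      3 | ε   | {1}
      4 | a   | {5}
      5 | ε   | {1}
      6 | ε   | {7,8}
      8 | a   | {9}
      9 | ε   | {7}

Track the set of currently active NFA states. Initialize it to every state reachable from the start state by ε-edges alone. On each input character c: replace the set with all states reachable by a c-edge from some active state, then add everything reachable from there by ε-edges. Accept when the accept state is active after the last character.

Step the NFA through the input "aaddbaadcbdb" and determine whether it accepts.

S₀ = ε-closure({0}) = {0,2,4}
'a' @ 1: {1,5,6,7,8}  [accepting]
'a' @ 2: {7,9}  [accepting]
'd' @ 3: {}  — state set empty
rest 'dbaadcbdb' ignored (set empty)
end set {} — state 7 not in

Answer: REJECT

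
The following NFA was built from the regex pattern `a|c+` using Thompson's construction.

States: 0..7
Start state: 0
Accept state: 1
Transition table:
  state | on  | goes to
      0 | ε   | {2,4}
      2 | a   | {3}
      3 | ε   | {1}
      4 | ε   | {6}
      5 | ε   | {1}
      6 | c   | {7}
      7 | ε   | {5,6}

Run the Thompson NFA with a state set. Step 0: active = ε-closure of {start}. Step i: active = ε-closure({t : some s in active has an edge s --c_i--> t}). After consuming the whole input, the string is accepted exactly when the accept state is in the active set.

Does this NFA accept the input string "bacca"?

Answer: REJECT

Derivation:
S₀ = ε-closure({0}) = {0,2,4,6}
'b' @ 1: {}  — no active states
rest 'acca' ignored (set empty)
final: {}; accept 1 not in set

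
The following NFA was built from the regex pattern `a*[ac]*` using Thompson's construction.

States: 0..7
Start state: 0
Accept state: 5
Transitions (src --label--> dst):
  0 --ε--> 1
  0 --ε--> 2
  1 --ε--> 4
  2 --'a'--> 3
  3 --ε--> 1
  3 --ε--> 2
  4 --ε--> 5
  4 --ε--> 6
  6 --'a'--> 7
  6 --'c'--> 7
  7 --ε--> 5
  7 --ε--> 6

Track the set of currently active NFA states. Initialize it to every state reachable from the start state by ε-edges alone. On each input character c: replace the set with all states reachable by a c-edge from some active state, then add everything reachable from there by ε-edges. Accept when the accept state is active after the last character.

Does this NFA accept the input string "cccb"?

Answer: REJECT

Derivation:
start: ε-closure({0}) = {0,1,2,4,5,6}
'c' @ 1: {5,6,7}  ✓accept
'c' @ 2: {5,6,7}  ✓accept
'c' @ 3: {5,6,7}  ✓accept
'b' @ 4: {}  — state set empty
final: {}; accept 5 not in set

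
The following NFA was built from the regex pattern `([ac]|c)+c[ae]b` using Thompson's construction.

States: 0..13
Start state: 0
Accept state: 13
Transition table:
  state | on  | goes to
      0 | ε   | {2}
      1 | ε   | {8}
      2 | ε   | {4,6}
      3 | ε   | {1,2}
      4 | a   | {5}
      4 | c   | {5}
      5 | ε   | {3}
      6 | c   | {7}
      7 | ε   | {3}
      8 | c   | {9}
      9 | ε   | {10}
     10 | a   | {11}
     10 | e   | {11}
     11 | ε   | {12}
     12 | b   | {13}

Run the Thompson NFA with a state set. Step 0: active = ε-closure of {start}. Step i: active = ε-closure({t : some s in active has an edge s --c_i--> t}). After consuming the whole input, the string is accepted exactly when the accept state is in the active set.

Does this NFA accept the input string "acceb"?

Answer: ACCEPT

Steps:
S₀ = ε-closure({0}) = {0,2,4,6}
'a' @ 1: {1,2,3,4,5,6,8}
'c' @ 2: {1,2,3,4,5,6,7,8,9,10}
'c' @ 3: {1,2,3,4,5,6,7,8,9,10}
'e' @ 4: {11,12}
'b' @ 5: {13}  (accept∈set)
end set {13} — state 13 in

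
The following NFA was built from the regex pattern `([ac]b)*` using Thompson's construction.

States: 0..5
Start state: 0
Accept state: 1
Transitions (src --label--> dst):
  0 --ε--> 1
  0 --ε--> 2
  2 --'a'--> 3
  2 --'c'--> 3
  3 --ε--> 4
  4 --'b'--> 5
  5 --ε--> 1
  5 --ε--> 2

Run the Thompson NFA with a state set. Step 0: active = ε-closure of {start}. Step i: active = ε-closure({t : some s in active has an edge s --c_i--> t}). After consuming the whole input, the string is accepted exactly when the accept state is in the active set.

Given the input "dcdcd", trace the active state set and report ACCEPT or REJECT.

S₀ = ε-closure({0}) = {0,1,2}
'd' @ 1: {}  — no active states
rest 'cdcd' ignored (set empty)
final: {}; accept 1 not in set

Answer: REJECT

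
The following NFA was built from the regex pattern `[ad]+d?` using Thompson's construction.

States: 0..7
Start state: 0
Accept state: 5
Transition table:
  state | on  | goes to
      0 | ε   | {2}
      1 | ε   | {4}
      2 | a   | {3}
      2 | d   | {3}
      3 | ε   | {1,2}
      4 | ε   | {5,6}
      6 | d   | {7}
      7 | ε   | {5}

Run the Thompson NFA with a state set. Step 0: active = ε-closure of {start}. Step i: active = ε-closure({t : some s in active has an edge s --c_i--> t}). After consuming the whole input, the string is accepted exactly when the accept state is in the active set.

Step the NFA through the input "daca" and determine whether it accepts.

Answer: REJECT

Derivation:
S₀ = ε-closure({0}) = {0,2}
'd' @ 1: {1,2,3,4,5,6}  (accept∈set)
'a' @ 2: {1,2,3,4,5,6}  (accept∈set)
'c' @ 3: {}  — dead — no transitions
rest 'a' ignored (set empty)
final: {}; accept 5 not in set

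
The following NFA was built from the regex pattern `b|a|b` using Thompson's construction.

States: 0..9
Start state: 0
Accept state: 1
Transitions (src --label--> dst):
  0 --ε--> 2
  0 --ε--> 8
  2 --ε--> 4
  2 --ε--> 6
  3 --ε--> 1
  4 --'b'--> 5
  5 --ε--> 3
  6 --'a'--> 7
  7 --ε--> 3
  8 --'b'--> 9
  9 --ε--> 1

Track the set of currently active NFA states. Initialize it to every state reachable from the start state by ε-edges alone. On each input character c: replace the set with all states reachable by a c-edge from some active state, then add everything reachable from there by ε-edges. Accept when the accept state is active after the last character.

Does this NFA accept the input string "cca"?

S₀ = ε-closure({0}) = {0,2,4,6,8}
'c' @ 1: {}  — state set empty
rest 'ca' ignored (set empty)
final: {}; accept 1 not in set

Answer: REJECT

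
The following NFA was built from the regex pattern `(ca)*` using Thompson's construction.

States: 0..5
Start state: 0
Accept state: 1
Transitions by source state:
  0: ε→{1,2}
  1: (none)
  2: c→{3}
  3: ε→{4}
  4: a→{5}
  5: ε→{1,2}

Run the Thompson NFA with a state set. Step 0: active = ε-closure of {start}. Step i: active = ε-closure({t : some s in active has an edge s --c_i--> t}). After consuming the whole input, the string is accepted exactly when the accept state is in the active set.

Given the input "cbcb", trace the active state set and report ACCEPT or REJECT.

Answer: REJECT

Trace:
S₀ = ε-closure({0}) = {0,1,2}
'c' @ 1: {3,4}
'b' @ 2: {}  — state set empty
rest 'cb' ignored (set empty)
end set {} — state 1 not in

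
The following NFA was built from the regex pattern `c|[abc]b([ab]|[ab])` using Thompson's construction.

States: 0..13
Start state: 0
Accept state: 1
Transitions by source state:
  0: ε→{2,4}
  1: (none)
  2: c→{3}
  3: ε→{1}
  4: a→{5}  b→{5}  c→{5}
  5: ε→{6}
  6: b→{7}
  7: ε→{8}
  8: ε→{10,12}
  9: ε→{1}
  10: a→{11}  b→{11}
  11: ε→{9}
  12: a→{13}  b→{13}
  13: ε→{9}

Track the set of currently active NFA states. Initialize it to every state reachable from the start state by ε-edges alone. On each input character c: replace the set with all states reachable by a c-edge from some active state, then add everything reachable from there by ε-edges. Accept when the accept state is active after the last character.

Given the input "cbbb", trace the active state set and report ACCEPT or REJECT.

S₀ = ε-closure({0}) = {0,2,4}
'c' @ 1: {1,3,5,6}  [accepting]
'b' @ 2: {7,8,10,12}
'b' @ 3: {1,9,11,13}  [accepting]
'b' @ 4: {}  — state set empty
after full input: {}  (accept=1 not in)

Answer: REJECT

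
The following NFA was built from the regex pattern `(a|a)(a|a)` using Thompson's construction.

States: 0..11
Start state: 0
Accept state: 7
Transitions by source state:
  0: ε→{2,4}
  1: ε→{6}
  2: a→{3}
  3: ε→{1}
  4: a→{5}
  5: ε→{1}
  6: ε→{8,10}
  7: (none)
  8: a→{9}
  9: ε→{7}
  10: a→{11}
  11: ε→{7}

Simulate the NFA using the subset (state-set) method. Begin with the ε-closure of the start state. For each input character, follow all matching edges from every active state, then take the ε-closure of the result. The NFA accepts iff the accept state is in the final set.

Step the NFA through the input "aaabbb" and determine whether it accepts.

Answer: REJECT

Derivation:
S₀ = ε-closure({0}) = {0,2,4}
'a' @ 1: {1,3,5,6,8,10}
'a' @ 2: {7,9,11}  (accept∈set)
'a' @ 3: {}  — state set empty
rest 'bbb' ignored (set empty)
end set {} — state 7 not in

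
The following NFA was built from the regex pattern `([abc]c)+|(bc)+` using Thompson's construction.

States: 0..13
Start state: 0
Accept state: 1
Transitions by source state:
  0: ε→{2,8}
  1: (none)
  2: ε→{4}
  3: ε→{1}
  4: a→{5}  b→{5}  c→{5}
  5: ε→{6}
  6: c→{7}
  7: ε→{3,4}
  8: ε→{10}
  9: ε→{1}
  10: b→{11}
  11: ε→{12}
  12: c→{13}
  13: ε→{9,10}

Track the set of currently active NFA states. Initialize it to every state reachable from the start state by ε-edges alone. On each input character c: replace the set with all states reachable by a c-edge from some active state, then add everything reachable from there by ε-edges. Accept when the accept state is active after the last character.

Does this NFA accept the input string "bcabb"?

Answer: REJECT

Derivation:
S₀ = ε-closure({0}) = {0,2,4,8,10}
'b' @ 1: {5,6,11,12}
'c' @ 2: {1,3,4,7,9,10,13}  ✓accept
'a' @ 3: {5,6}
'b' @ 4: {}  — no active states
rest 'b' ignored (set empty)
final: {}; accept 1 not in set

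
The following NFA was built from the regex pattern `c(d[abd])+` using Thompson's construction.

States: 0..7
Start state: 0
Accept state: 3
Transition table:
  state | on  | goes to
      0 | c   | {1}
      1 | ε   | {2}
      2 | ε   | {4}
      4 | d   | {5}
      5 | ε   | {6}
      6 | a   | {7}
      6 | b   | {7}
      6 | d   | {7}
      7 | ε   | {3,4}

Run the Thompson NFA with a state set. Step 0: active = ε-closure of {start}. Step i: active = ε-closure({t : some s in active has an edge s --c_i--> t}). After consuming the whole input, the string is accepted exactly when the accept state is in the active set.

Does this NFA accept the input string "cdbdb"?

S₀ = ε-closure({0}) = {0}
'c' @ 1: {1,2,4}
'd' @ 2: {5,6}
'b' @ 3: {3,4,7}  (accept∈set)
'd' @ 4: {5,6}
'b' @ 5: {3,4,7}  (accept∈set)
after full input: {3,4,7}  (accept=3 in)

Answer: ACCEPT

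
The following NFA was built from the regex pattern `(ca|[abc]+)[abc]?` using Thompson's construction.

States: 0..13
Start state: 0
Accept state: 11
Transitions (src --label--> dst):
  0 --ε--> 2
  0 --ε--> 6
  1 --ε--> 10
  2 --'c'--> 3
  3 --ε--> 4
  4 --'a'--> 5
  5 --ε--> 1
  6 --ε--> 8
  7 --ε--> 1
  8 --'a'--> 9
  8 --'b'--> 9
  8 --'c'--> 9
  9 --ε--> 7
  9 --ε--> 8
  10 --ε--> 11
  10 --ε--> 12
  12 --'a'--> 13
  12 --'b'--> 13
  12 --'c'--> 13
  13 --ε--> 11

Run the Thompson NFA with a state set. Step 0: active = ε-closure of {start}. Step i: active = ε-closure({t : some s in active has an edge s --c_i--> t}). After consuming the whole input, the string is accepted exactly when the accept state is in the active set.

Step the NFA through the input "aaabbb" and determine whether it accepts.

Answer: ACCEPT

Trace:
start: ε-closure({0}) = {0,2,6,8}
'a' @ 1: {1,7,8,9,10,11,12}  (accept∈set)
'a' @ 2: {1,7,8,9,10,11,12,13}  (accept∈set)
'a' @ 3: {1,7,8,9,10,11,12,13}  (accept∈set)
'b' @ 4: {1,7,8,9,10,11,12,13}  (accept∈set)
'b' @ 5: {1,7,8,9,10,11,12,13}  (accept∈set)
'b' @ 6: {1,7,8,9,10,11,12,13}  (accept∈set)
final: {1,7,8,9,10,11,12,13}; accept 11 in set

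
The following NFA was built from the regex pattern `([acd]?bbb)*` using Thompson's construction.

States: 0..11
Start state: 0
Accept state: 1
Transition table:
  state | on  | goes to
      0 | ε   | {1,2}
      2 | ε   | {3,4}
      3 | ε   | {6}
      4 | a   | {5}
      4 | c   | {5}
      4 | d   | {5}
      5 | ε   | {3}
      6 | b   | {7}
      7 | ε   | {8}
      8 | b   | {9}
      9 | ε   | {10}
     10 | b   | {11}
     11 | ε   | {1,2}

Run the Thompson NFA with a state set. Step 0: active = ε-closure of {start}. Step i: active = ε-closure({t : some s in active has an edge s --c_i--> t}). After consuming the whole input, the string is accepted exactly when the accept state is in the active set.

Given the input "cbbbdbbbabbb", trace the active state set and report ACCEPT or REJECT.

start: ε-closure({0}) = {0,1,2,3,4,6}
'c' @ 1: {3,5,6}
'b' @ 2: {7,8}
'b' @ 3: {9,10}
'b' @ 4: {1,2,3,4,6,11}  [accepting]
'd' @ 5: {3,5,6}
'b' @ 6: {7,8}
'b' @ 7: {9,10}
'b' @ 8: {1,2,3,4,6,11}  [accepting]
'a' @ 9: {3,5,6}
'b' @ 10: {7,8}
'b' @ 11: {9,10}
'b' @ 12: {1,2,3,4,6,11}  [accepting]
after full input: {1,2,3,4,6,11}  (accept=1 in)

Answer: ACCEPT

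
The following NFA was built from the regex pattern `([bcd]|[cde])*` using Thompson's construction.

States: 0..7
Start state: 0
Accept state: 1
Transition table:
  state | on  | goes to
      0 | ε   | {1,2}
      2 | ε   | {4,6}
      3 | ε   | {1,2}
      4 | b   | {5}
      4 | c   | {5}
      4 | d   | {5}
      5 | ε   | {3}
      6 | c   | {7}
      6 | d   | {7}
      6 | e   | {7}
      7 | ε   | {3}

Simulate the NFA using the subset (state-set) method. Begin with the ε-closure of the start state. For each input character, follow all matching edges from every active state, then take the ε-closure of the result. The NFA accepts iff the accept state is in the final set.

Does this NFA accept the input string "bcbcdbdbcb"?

Answer: ACCEPT

Steps:
start: ε-closure({0}) = {0,1,2,4,6}
'b' @ 1: {1,2,3,4,5,6}  (accept∈set)
'c' @ 2: {1,2,3,4,5,6,7}  (accept∈set)
'b' @ 3: {1,2,3,4,5,6}  (accept∈set)
'c' @ 4: {1,2,3,4,5,6,7}  (accept∈set)
'd' @ 5: {1,2,3,4,5,6,7}  (accept∈set)
'b' @ 6: {1,2,3,4,5,6}  (accept∈set)
'd' @ 7: {1,2,3,4,5,6,7}  (accept∈set)
'b' @ 8: {1,2,3,4,5,6}  (accept∈set)
'c' @ 9: {1,2,3,4,5,6,7}  (accept∈set)
'b' @ 10: {1,2,3,4,5,6}  (accept∈set)
final: {1,2,3,4,5,6}; accept 1 in set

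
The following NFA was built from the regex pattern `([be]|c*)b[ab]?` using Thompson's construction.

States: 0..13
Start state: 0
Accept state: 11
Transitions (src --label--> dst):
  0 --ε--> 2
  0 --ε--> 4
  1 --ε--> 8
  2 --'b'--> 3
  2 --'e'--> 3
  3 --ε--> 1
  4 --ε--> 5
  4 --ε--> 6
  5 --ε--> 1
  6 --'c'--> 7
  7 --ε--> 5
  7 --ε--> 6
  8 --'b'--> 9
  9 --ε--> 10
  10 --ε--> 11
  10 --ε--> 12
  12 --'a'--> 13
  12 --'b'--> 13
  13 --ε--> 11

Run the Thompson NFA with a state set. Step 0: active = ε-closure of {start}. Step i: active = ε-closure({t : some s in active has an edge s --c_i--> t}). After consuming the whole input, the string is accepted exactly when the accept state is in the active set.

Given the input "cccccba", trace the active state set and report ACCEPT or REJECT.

initial (ε-close {0}): {0,1,2,4,5,6,8}
'c' @ 1: {1,5,6,7,8}
'c' @ 2: {1,5,6,7,8}
'c' @ 3: {1,5,6,7,8}
'c' @ 4: {1,5,6,7,8}
'c' @ 5: {1,5,6,7,8}
'b' @ 6: {9,10,11,12}  ✓accept
'a' @ 7: {11,13}  ✓accept
end set {11,13} — state 11 in

Answer: ACCEPT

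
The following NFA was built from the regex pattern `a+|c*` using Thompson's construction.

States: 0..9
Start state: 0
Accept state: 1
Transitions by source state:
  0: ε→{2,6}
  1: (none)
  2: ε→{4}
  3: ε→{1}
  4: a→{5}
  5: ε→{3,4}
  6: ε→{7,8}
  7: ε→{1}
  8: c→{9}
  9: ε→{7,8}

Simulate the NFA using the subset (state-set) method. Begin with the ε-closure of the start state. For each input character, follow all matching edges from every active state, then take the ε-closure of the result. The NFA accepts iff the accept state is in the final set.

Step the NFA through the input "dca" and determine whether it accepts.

start: ε-closure({0}) = {0,1,2,4,6,7,8}
'd' @ 1: {}  — dead — no transitions
rest 'ca' ignored (set empty)
end set {} — state 1 not in

Answer: REJECT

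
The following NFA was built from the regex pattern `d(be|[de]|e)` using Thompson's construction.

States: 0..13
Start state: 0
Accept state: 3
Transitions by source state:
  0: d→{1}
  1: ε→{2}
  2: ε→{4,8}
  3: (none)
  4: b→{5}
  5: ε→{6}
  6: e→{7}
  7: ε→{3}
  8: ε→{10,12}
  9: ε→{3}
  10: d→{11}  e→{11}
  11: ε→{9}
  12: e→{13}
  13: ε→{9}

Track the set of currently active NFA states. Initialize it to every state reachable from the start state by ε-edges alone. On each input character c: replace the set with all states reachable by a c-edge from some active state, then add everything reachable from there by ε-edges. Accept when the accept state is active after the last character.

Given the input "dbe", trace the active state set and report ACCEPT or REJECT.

Answer: ACCEPT

Steps:
S₀ = ε-closure({0}) = {0}
'd' @ 1: {1,2,4,8,10,12}
'b' @ 2: {5,6}
'e' @ 3: {3,7}  ✓accept
after full input: {3,7}  (accept=3 in)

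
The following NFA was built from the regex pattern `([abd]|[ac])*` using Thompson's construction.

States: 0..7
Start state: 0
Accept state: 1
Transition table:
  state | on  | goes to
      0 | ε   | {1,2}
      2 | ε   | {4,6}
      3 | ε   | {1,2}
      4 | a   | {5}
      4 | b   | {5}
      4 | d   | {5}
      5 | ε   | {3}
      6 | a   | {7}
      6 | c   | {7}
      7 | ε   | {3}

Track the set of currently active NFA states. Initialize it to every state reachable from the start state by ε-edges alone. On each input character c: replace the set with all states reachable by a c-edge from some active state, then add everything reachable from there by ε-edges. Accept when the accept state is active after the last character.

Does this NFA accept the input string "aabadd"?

Answer: ACCEPT

Trace:
S₀ = ε-closure({0}) = {0,1,2,4,6}
'a' @ 1: {1,2,3,4,5,6,7}  [accepting]
'a' @ 2: {1,2,3,4,5,6,7}  [accepting]
'b' @ 3: {1,2,3,4,5,6}  [accepting]
'a' @ 4: {1,2,3,4,5,6,7}  [accepting]
'd' @ 5: {1,2,3,4,5,6}  [accepting]
'd' @ 6: {1,2,3,4,5,6}  [accepting]
end set {1,2,3,4,5,6} — state 1 in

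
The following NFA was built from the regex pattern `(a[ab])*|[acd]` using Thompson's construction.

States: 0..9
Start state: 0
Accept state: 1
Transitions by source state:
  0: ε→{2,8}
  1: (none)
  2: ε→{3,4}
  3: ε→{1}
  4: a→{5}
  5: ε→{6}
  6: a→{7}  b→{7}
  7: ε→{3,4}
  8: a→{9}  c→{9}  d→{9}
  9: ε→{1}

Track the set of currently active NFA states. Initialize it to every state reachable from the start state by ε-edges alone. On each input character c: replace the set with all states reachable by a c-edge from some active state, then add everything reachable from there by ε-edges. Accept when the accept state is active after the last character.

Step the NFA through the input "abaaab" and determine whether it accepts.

Answer: ACCEPT

Trace:
start: ε-closure({0}) = {0,1,2,3,4,8}
'a' @ 1: {1,5,6,9}  (accept∈set)
'b' @ 2: {1,3,4,7}  (accept∈set)
'a' @ 3: {5,6}
'a' @ 4: {1,3,4,7}  (accept∈set)
'a' @ 5: {5,6}
'b' @ 6: {1,3,4,7}  (accept∈set)
after full input: {1,3,4,7}  (accept=1 in)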